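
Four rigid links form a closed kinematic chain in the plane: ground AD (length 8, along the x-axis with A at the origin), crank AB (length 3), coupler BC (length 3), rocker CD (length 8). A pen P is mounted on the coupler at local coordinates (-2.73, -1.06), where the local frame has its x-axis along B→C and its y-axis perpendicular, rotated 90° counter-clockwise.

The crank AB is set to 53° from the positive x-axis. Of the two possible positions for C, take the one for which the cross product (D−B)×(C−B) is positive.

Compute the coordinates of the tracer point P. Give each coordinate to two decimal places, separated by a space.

2.61 -0.42

A=(0,0), D=(8.00,0)
B = A + 3.00·(cos53°, sin53°) = (1.8054, 2.3959)
|BD| = 6.6418
circle(B,3.00) ∩ circle(D,8.00): a=-0.8196, h=2.8859
  candidates: C₊=(2.0821,5.3831) cross=19.167; C₋=(0.0000,-0.0000) cross=-19.167
  mode + wants cross > 0 → take C=(2.0821,5.3831) (cross=19.167)
ex = (C−B)/|BC| = (0.0922,0.9957); ey = (-0.9957,0.0922)
P = B + -2.73·ex + -1.06·ey = (2.6092,-0.4202)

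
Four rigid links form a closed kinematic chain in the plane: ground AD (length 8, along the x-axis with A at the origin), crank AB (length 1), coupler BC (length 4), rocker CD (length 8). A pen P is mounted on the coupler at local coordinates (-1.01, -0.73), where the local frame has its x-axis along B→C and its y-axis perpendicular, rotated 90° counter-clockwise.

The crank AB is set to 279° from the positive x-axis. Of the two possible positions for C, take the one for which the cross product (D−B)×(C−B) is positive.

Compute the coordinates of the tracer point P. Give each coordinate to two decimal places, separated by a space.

0.78 -2.07

A=(0,0), D=(8.00,0)
B = A + 1.00·(cos279°, sin279°) = (0.1564, -0.9877)
|BD| = 7.9055
circle(B,4.00) ∩ circle(D,8.00): a=0.9169, h=3.8935
  candidates: C₊=(0.5797,2.9899) cross=30.780; C₋=(1.5526,-4.7361) cross=-30.780
  mode + wants cross > 0 → take C=(0.5797,2.9899) (cross=30.780)
ex = (C−B)/|BC| = (0.1058,0.9944); ey = (-0.9944,0.1058)
P = B + -1.01·ex + -0.73·ey = (0.7755,-2.0693)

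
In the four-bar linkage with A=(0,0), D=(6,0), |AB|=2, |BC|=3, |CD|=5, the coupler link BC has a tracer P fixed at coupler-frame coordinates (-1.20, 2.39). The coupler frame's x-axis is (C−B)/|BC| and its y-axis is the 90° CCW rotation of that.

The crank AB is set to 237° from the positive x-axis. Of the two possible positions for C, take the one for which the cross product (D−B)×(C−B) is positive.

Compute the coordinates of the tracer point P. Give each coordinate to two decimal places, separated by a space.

-3.63 -0.85

A=(0,0), D=(6.00,0)
B = A + 2.00·(cos237°, sin237°) = (-1.0893, -1.6773)
|BD| = 7.2850
circle(B,3.00) ∩ circle(D,5.00): a=2.5444, h=1.5894
  candidates: C₊=(1.0208,0.4552) cross=11.579; C₋=(1.7527,-2.6382) cross=-11.579
  mode + wants cross > 0 → take C=(1.0208,0.4552) (cross=11.579)
ex = (C−B)/|BC| = (0.7033,0.7108); ey = (-0.7108,0.7033)
P = B + -1.20·ex + 2.39·ey = (-3.6322,-0.8494)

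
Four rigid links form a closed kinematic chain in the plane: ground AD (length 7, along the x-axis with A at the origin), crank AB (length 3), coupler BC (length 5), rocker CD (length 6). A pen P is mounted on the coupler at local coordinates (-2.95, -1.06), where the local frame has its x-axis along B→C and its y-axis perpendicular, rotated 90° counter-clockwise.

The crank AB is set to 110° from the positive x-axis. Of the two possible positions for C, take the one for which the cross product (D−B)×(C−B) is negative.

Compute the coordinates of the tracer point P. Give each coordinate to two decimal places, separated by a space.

A=(0,0), D=(7.00,0)
B = A + 3.00·(cos110°, sin110°) = (-1.0261, 2.8191)
|BD| = 8.5068
circle(B,5.00) ∩ circle(D,6.00): a=3.6068, h=3.4628
  candidates: C₊=(3.5245,4.8909) cross=29.457; C₋=(1.2294,-1.6433) cross=-29.457
  mode - wants cross < 0 → take C=(1.2294,-1.6433) (cross=-29.457)
ex = (C−B)/|BC| = (0.4511,-0.8925); ey = (0.8925,0.4511)
P = B + -2.95·ex + -1.06·ey = (-3.3028,4.9737)

-3.30 4.97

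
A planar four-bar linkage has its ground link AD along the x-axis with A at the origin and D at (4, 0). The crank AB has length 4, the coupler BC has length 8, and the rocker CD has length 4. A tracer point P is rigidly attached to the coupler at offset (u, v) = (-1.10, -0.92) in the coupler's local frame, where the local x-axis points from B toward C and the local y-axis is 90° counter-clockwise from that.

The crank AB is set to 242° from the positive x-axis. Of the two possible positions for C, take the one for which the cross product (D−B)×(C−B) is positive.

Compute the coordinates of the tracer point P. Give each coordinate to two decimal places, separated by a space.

-1.61 -4.94

A=(0,0), D=(4.00,0)
B = A + 4.00·(cos242°, sin242°) = (-1.8779, -3.5318)
|BD| = 6.8573
circle(B,8.00) ∩ circle(D,4.00): a=6.9286, h=3.9994
  candidates: C₊=(2.0012,3.4648) cross=27.425; C₋=(6.1209,-3.3914) cross=-27.425
  mode + wants cross > 0 → take C=(2.0012,3.4648) (cross=27.425)
ex = (C−B)/|BC| = (0.4849,0.8746); ey = (-0.8746,0.4849)
P = B + -1.10·ex + -0.92·ey = (-1.6067,-4.9399)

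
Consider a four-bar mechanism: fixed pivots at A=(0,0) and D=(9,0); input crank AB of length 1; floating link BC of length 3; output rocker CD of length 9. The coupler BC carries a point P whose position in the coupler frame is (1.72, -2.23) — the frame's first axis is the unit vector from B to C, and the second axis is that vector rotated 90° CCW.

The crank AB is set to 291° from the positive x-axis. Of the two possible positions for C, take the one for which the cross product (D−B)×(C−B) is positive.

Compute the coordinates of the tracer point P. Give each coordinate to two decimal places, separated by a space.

A=(0,0), D=(9.00,0)
B = A + 1.00·(cos291°, sin291°) = (0.3584, -0.9336)
|BD| = 8.6919
circle(B,3.00) ∩ circle(D,9.00): a=0.2042, h=2.9930
  candidates: C₊=(0.2399,2.0641) cross=26.015; C₋=(0.8828,-3.8874) cross=-26.015
  mode + wants cross > 0 → take C=(0.2399,2.0641) (cross=26.015)
ex = (C−B)/|BC| = (-0.0395,0.9992); ey = (-0.9992,-0.0395)
P = B + 1.72·ex + -2.23·ey = (2.5187,0.8731)

2.52 0.87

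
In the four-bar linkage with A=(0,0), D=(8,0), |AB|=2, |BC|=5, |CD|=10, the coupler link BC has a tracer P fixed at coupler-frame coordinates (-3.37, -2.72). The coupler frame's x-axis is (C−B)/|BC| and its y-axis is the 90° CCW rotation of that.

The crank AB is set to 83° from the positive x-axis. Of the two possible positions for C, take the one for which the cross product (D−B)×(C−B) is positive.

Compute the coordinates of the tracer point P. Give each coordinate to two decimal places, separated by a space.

A=(0,0), D=(8.00,0)
B = A + 2.00·(cos83°, sin83°) = (0.2437, 1.9851)
|BD| = 8.0063
circle(B,5.00) ∩ circle(D,10.00): a=-0.6807, h=4.9534
  candidates: C₊=(0.8125,6.9526) cross=39.659; C₋=(-1.6439,-2.6449) cross=-39.659
  mode + wants cross > 0 → take C=(0.8125,6.9526) (cross=39.659)
ex = (C−B)/|BC| = (0.1137,0.9935); ey = (-0.9935,0.1137)
P = B + -3.37·ex + -2.72·ey = (2.5628,-1.6724)

2.56 -1.67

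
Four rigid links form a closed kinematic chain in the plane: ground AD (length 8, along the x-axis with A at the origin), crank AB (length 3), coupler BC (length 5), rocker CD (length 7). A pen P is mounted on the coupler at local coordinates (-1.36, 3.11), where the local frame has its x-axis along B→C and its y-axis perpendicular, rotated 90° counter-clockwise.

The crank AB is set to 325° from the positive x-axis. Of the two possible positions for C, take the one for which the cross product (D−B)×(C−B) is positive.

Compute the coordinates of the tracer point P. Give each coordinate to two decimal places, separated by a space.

-0.44 -3.48

A=(0,0), D=(8.00,0)
B = A + 3.00·(cos325°, sin325°) = (2.4575, -1.7207)
|BD| = 5.8035
circle(B,5.00) ∩ circle(D,7.00): a=0.8340, h=4.9299
  candidates: C₊=(1.7923,3.2348) cross=28.611; C₋=(4.7157,-6.1817) cross=-28.611
  mode + wants cross > 0 → take C=(1.7923,3.2348) (cross=28.611)
ex = (C−B)/|BC| = (-0.1330,0.9911); ey = (-0.9911,-0.1330)
P = B + -1.36·ex + 3.11·ey = (-0.4440,-3.4824)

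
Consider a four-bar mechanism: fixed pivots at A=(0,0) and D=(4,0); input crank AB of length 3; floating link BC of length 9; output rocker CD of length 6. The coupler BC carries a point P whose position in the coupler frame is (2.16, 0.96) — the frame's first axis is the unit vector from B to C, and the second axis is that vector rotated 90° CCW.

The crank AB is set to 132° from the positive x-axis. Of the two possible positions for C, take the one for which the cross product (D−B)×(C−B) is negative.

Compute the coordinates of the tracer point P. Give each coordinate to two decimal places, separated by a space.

-0.15 0.77

A=(0,0), D=(4.00,0)
B = A + 3.00·(cos132°, sin132°) = (-2.0074, 2.2294)
|BD| = 6.4077
circle(B,9.00) ∩ circle(D,6.00): a=6.7152, h=5.9921
  candidates: C₊=(6.3731,5.5107) cross=38.396; C₋=(2.2035,-5.7247) cross=-38.396
  mode - wants cross < 0 → take C=(2.2035,-5.7247) (cross=-38.396)
ex = (C−B)/|BC| = (0.4679,-0.8838); ey = (0.8838,0.4679)
P = B + 2.16·ex + 0.96·ey = (-0.1483,0.7696)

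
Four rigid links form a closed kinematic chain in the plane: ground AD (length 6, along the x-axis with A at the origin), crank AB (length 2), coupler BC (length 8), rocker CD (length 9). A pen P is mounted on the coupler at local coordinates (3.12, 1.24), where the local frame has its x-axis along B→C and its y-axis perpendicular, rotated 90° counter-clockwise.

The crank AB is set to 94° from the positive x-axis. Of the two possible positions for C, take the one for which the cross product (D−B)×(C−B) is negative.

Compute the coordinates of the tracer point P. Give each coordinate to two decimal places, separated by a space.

0.87 -1.21

A=(0,0), D=(6.00,0)
B = A + 2.00·(cos94°, sin94°) = (-0.1395, 1.9951)
|BD| = 6.4556
circle(B,8.00) ∩ circle(D,9.00): a=1.9111, h=7.7684
  candidates: C₊=(4.0789,8.7926) cross=50.149; C₋=(-0.7229,-5.9836) cross=-50.149
  mode - wants cross < 0 → take C=(-0.7229,-5.9836) (cross=-50.149)
ex = (C−B)/|BC| = (-0.0729,-0.9973); ey = (0.9973,-0.0729)
P = B + 3.12·ex + 1.24·ey = (0.8697,-1.2070)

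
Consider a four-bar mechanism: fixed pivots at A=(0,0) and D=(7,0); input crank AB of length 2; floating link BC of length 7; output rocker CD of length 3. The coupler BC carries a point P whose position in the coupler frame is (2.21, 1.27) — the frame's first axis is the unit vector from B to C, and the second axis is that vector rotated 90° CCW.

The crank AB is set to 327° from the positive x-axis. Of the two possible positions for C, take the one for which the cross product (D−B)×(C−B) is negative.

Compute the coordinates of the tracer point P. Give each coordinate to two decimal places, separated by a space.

A=(0,0), D=(7.00,0)
B = A + 2.00·(cos327°, sin327°) = (1.6773, -1.0893)
|BD| = 5.4330
circle(B,7.00) ∩ circle(D,3.00): a=6.3977, h=2.8406
  candidates: C₊=(7.3756,2.9764) cross=15.433; C₋=(8.5147,-2.5895) cross=-15.433
  mode - wants cross < 0 → take C=(8.5147,-2.5895) (cross=-15.433)
ex = (C−B)/|BC| = (0.9768,-0.2143); ey = (0.2143,0.9768)
P = B + 2.21·ex + 1.27·ey = (4.1082,-0.3224)

4.11 -0.32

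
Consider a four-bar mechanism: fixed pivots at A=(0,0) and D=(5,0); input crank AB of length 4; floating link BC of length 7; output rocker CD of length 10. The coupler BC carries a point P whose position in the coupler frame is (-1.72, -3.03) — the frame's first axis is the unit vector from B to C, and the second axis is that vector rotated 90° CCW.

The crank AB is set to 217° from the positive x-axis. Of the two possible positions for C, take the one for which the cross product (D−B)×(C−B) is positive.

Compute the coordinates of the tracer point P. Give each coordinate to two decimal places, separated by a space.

-0.01 -3.81

A=(0,0), D=(5.00,0)
B = A + 4.00·(cos217°, sin217°) = (-3.1945, -2.4073)
|BD| = 8.5408
circle(B,7.00) ∩ circle(D,10.00): a=1.2847, h=6.8811
  candidates: C₊=(-3.9014,4.5570) cross=58.770; C₋=(-0.0224,-8.6473) cross=-58.770
  mode + wants cross > 0 → take C=(-3.9014,4.5570) (cross=58.770)
ex = (C−B)/|BC| = (-0.1010,0.9949); ey = (-0.9949,-0.1010)
P = B + -1.72·ex + -3.03·ey = (-0.0064,-3.8125)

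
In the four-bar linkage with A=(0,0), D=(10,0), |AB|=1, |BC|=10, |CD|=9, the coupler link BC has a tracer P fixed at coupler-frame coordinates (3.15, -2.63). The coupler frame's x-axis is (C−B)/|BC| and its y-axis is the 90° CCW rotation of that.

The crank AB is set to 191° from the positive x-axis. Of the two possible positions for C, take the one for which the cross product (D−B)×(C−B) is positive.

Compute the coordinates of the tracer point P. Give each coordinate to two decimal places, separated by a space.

3.04 0.64

A=(0,0), D=(10.00,0)
B = A + 1.00·(cos191°, sin191°) = (-0.9816, -0.1908)
|BD| = 10.9833
circle(B,10.00) ∩ circle(D,9.00): a=6.3566, h=7.7197
  candidates: C₊=(5.2399,7.6382) cross=84.788; C₋=(5.5081,-7.7989) cross=-84.788
  mode + wants cross > 0 → take C=(5.2399,7.6382) (cross=84.788)
ex = (C−B)/|BC| = (0.6222,0.7829); ey = (-0.7829,0.6222)
P = B + 3.15·ex + -2.63·ey = (3.0372,0.6391)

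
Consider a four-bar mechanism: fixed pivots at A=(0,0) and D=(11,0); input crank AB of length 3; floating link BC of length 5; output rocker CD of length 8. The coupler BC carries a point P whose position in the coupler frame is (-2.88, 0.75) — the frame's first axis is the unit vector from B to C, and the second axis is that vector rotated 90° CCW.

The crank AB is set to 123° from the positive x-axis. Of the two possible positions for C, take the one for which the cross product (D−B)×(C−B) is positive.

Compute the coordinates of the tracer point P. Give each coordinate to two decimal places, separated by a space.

-4.49 3.34

A=(0,0), D=(11.00,0)
B = A + 3.00·(cos123°, sin123°) = (-1.6339, 2.5160)
|BD| = 12.8820
circle(B,5.00) ∩ circle(D,8.00): a=4.9273, h=0.8497
  candidates: C₊=(3.3644,2.3870) cross=10.946; C₋=(3.0325,0.7203) cross=-10.946
  mode + wants cross > 0 → take C=(3.3644,2.3870) (cross=10.946)
ex = (C−B)/|BC| = (0.9997,-0.0258); ey = (0.0258,0.9997)
P = B + -2.88·ex + 0.75·ey = (-4.4936,3.3401)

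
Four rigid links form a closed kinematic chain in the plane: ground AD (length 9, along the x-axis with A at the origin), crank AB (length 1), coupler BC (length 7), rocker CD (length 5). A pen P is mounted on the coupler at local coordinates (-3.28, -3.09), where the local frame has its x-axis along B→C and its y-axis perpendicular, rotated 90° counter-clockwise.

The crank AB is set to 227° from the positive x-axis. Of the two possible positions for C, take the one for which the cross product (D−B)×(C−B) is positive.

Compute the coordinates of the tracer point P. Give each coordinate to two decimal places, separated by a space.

-1.68 -5.12

A=(0,0), D=(9.00,0)
B = A + 1.00·(cos227°, sin227°) = (-0.6820, -0.7314)
|BD| = 9.7096
circle(B,7.00) ∩ circle(D,5.00): a=6.0907, h=3.4502
  candidates: C₊=(5.1315,3.1678) cross=33.500; C₋=(5.6513,-3.7129) cross=-33.500
  mode + wants cross > 0 → take C=(5.1315,3.1678) (cross=33.500)
ex = (C−B)/|BC| = (0.8305,0.5570); ey = (-0.5570,0.8305)
P = B + -3.28·ex + -3.09·ey = (-1.6849,-5.1246)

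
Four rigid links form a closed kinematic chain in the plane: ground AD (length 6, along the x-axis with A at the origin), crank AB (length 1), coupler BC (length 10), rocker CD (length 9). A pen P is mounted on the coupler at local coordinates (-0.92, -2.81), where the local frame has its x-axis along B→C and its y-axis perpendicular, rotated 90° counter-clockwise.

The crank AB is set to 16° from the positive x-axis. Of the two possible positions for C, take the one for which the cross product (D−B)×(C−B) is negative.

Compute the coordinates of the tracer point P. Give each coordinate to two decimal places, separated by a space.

-1.98 0.02

A=(0,0), D=(6.00,0)
B = A + 1.00·(cos16°, sin16°) = (0.9613, 0.2756)
|BD| = 5.0463
circle(B,10.00) ∩ circle(D,9.00): a=4.4057, h=8.9772
  candidates: C₊=(5.8507,8.9988) cross=45.301; C₋=(4.8700,-8.9288) cross=-45.301
  mode - wants cross < 0 → take C=(4.8700,-8.9288) (cross=-45.301)
ex = (C−B)/|BC| = (0.3909,-0.9204); ey = (0.9204,0.3909)
P = B + -0.92·ex + -2.81·ey = (-1.9848,0.0241)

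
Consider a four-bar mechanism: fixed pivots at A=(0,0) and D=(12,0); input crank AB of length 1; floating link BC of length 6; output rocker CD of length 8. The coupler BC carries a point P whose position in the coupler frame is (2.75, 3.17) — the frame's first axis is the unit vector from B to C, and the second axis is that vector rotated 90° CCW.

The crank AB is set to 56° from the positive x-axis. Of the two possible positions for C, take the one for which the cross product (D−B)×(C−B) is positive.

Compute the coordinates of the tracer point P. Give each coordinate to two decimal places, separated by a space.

A=(0,0), D=(12.00,0)
B = A + 1.00·(cos56°, sin56°) = (0.5592, 0.8290)
|BD| = 11.4708
circle(B,6.00) ∩ circle(D,8.00): a=4.5149, h=3.9517
  candidates: C₊=(5.3479,4.4440) cross=45.329; C₋=(4.7767,-3.4386) cross=-45.329
  mode + wants cross > 0 → take C=(5.3479,4.4440) (cross=45.329)
ex = (C−B)/|BC| = (0.7981,0.6025); ey = (-0.6025,0.7981)
P = B + 2.75·ex + 3.17·ey = (0.8441,5.0159)

0.84 5.02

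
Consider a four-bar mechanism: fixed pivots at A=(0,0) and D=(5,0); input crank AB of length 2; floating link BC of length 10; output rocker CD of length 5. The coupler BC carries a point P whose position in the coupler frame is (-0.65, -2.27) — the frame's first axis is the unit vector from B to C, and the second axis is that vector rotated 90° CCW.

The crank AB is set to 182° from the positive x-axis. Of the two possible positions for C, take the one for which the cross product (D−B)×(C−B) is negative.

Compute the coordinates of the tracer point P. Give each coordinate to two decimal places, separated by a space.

-3.61 -1.79

A=(0,0), D=(5.00,0)
B = A + 2.00·(cos182°, sin182°) = (-1.9988, -0.0698)
|BD| = 6.9991
circle(B,10.00) ∩ circle(D,5.00): a=8.8574, h=4.6419
  candidates: C₊=(6.8119,4.6602) cross=32.489; C₋=(6.9044,-4.6231) cross=-32.489
  mode - wants cross < 0 → take C=(6.9044,-4.6231) (cross=-32.489)
ex = (C−B)/|BC| = (0.8903,-0.4553); ey = (0.4553,0.8903)
P = B + -0.65·ex + -2.27·ey = (-3.6111,-1.7949)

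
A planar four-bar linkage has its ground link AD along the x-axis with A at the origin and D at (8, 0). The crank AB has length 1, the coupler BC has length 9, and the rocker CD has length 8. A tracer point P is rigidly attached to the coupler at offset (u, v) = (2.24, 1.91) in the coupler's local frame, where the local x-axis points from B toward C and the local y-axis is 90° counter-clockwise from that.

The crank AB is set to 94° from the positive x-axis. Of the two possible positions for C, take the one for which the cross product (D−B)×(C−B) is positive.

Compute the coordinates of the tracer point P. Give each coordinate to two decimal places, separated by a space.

A=(0,0), D=(8.00,0)
B = A + 1.00·(cos94°, sin94°) = (-0.0698, 0.9976)
|BD| = 8.1312
circle(B,9.00) ∩ circle(D,8.00): a=5.1109, h=7.4080
  candidates: C₊=(5.9114,7.7226) cross=60.236; C₋=(4.0937,-6.9815) cross=-60.236
  mode + wants cross > 0 → take C=(5.9114,7.7226) (cross=60.236)
ex = (C−B)/|BC| = (0.6646,0.7472); ey = (-0.7472,0.6646)
P = B + 2.24·ex + 1.91·ey = (-0.0083,3.9407)

-0.01 3.94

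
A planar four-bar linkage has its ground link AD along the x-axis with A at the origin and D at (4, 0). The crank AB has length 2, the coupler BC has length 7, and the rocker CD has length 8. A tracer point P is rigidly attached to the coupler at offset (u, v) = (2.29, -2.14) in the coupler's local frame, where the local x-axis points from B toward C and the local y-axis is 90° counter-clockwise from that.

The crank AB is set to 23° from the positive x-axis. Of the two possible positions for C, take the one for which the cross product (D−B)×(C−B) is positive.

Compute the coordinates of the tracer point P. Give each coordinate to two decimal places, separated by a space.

4.07 2.98

A=(0,0), D=(4.00,0)
B = A + 2.00·(cos23°, sin23°) = (1.8410, 0.7815)
|BD| = 2.2961
circle(B,7.00) ∩ circle(D,8.00): a=-2.1184, h=6.6718
  candidates: C₊=(2.1198,7.7759) cross=15.319; C₋=(-2.4217,-4.7710) cross=-15.319
  mode + wants cross > 0 → take C=(2.1198,7.7759) (cross=15.319)
ex = (C−B)/|BC| = (0.0398,0.9992); ey = (-0.9992,0.0398)
P = B + 2.29·ex + -2.14·ey = (4.0705,2.9844)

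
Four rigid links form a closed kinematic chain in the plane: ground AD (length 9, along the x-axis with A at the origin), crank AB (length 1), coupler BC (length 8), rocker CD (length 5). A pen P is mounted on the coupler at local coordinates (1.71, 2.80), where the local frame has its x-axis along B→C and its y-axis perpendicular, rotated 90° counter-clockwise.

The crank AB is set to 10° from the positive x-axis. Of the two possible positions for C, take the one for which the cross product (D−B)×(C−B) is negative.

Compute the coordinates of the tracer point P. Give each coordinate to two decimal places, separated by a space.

4.05 1.35

A=(0,0), D=(9.00,0)
B = A + 1.00·(cos10°, sin10°) = (0.9848, 0.1736)
|BD| = 8.0171
circle(B,8.00) ∩ circle(D,5.00): a=6.4408, h=4.7451
  candidates: C₊=(7.5269,4.7781) cross=38.041; C₋=(7.3214,-4.7098) cross=-38.041
  mode - wants cross < 0 → take C=(7.3214,-4.7098) (cross=-38.041)
ex = (C−B)/|BC| = (0.7921,-0.6104); ey = (0.6104,0.7921)
P = B + 1.71·ex + 2.80·ey = (4.0485,1.3476)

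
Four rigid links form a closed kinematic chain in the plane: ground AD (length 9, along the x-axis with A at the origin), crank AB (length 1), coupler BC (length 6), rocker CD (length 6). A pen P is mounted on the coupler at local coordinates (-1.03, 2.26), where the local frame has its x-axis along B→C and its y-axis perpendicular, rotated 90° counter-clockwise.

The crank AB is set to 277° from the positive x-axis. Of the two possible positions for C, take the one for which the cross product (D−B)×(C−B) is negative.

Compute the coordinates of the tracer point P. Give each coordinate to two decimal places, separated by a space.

0.60 1.45

A=(0,0), D=(9.00,0)
B = A + 1.00·(cos277°, sin277°) = (0.1219, -0.9925)
|BD| = 8.9334
circle(B,6.00) ∩ circle(D,6.00): a=4.4667, h=4.0060
  candidates: C₊=(4.1158,3.4850) cross=35.788; C₋=(5.0060,-4.4775) cross=-35.788
  mode - wants cross < 0 → take C=(5.0060,-4.4775) (cross=-35.788)
ex = (C−B)/|BC| = (0.8140,-0.5808); ey = (0.5808,0.8140)
P = B + -1.03·ex + 2.26·ey = (0.5961,1.4454)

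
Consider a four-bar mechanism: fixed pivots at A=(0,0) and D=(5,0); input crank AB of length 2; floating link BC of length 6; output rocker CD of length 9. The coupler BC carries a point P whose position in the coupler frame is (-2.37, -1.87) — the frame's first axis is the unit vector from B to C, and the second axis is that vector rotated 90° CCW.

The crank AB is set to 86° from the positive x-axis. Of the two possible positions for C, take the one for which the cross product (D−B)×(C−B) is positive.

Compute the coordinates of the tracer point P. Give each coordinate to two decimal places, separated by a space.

A=(0,0), D=(5.00,0)
B = A + 2.00·(cos86°, sin86°) = (0.1395, 1.9951)
|BD| = 5.2540
circle(B,6.00) ∩ circle(D,9.00): a=-1.6554, h=5.7671
  candidates: C₊=(0.7981,7.9589) cross=30.301; C₋=(-3.5819,-2.7114) cross=-30.301
  mode + wants cross > 0 → take C=(0.7981,7.9589) (cross=30.301)
ex = (C−B)/|BC| = (0.1098,0.9940); ey = (-0.9940,0.1098)
P = B + -2.37·ex + -1.87·ey = (1.7381,-0.5658)

1.74 -0.57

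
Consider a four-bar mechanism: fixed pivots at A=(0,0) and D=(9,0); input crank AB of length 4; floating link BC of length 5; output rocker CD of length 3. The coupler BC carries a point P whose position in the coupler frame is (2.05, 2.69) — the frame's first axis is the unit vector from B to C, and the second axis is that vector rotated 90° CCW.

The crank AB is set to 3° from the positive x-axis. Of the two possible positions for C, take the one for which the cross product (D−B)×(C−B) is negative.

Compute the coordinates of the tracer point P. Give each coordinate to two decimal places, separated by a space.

A=(0,0), D=(9.00,0)
B = A + 4.00·(cos3°, sin3°) = (3.9945, 0.2093)
|BD| = 5.0099
circle(B,5.00) ∩ circle(D,3.00): a=4.1018, h=2.8593
  candidates: C₊=(8.2122,2.8947) cross=14.325; C₋=(7.9732,-2.8188) cross=-14.325
  mode - wants cross < 0 → take C=(7.9732,-2.8188) (cross=-14.325)
ex = (C−B)/|BC| = (0.7957,-0.6056); ey = (0.6056,0.7957)
P = B + 2.05·ex + 2.69·ey = (7.2549,1.1083)

7.25 1.11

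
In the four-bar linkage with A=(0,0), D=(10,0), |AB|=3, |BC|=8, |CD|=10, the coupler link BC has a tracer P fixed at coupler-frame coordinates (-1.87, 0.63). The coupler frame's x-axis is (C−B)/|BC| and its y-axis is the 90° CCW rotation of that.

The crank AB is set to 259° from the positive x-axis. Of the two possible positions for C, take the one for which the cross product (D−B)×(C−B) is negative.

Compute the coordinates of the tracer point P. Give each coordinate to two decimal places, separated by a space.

A=(0,0), D=(10.00,0)
B = A + 3.00·(cos259°, sin259°) = (-0.5724, -2.9449)
|BD| = 10.9749
circle(B,8.00) ∩ circle(D,10.00): a=3.8473, h=7.0141
  candidates: C₊=(1.2517,4.8444) cross=76.979; C₋=(5.0159,-8.6694) cross=-76.979
  mode - wants cross < 0 → take C=(5.0159,-8.6694) (cross=-76.979)
ex = (C−B)/|BC| = (0.6985,-0.7156); ey = (0.7156,0.6985)
P = B + -1.87·ex + 0.63·ey = (-1.4279,-1.1667)

-1.43 -1.17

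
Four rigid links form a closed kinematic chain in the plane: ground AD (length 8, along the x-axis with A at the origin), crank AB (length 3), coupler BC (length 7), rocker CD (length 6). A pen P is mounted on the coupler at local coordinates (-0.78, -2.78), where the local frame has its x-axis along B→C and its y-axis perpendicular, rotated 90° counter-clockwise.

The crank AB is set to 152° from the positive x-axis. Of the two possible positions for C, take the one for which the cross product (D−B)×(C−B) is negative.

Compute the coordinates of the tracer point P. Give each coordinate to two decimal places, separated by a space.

-5.00 -0.26

A=(0,0), D=(8.00,0)
B = A + 3.00·(cos152°, sin152°) = (-2.6488, 1.4084)
|BD| = 10.7416
circle(B,7.00) ∩ circle(D,6.00): a=5.9759, h=3.6453
  candidates: C₊=(3.7534,4.2387) cross=39.157; C₋=(2.7975,-2.9890) cross=-39.157
  mode - wants cross < 0 → take C=(2.7975,-2.9890) (cross=-39.157)
ex = (C−B)/|BC| = (0.7781,-0.6282); ey = (0.6282,0.7781)
P = B + -0.78·ex + -2.78·ey = (-5.0021,-0.2646)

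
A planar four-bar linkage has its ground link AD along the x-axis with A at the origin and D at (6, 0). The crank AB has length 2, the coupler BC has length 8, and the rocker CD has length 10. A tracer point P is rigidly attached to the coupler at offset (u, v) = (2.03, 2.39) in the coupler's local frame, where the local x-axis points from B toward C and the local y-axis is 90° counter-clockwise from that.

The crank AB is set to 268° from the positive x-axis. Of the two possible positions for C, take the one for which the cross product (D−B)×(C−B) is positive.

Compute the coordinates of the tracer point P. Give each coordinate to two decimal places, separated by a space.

A=(0,0), D=(6.00,0)
B = A + 2.00·(cos268°, sin268°) = (-0.0698, -1.9988)
|BD| = 6.3904
circle(B,8.00) ∩ circle(D,10.00): a=0.3785, h=7.9910
  candidates: C₊=(-2.2097,5.7097) cross=51.066; C₋=(2.7891,-9.4705) cross=-51.066
  mode + wants cross > 0 → take C=(-2.2097,5.7097) (cross=51.066)
ex = (C−B)/|BC| = (-0.2675,0.9636); ey = (-0.9636,-0.2675)
P = B + 2.03·ex + 2.39·ey = (-2.9157,-0.6820)

-2.92 -0.68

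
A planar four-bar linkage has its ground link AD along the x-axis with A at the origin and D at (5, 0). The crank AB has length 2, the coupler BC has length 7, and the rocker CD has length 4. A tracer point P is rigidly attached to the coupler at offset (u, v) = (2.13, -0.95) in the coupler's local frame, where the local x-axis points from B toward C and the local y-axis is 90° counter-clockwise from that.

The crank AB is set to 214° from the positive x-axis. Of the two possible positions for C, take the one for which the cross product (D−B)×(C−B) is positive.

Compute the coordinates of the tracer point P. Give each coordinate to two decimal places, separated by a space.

A=(0,0), D=(5.00,0)
B = A + 2.00·(cos214°, sin214°) = (-1.6581, -1.1184)
|BD| = 6.7514
circle(B,7.00) ∩ circle(D,4.00): a=5.8196, h=3.8900
  candidates: C₊=(3.4368,3.6819) cross=26.263; C₋=(4.7255,-3.9906) cross=-26.263
  mode + wants cross > 0 → take C=(3.4368,3.6819) (cross=26.263)
ex = (C−B)/|BC| = (0.7278,0.6858); ey = (-0.6858,0.7278)
P = B + 2.13·ex + -0.95·ey = (0.5437,-0.3492)

0.54 -0.35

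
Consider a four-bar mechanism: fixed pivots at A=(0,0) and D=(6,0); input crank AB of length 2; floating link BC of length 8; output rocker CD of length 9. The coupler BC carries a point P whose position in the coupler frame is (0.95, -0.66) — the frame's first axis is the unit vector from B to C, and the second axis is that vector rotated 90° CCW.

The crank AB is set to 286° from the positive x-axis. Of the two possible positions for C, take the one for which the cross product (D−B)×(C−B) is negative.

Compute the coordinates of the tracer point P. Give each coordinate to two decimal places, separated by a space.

A=(0,0), D=(6.00,0)
B = A + 2.00·(cos286°, sin286°) = (0.5513, -1.9225)
|BD| = 5.7779
circle(B,8.00) ∩ circle(D,9.00): a=1.4179, h=7.8734
  candidates: C₊=(-0.7314,5.9740) cross=45.492; C₋=(4.5081,-8.8755) cross=-45.492
  mode - wants cross < 0 → take C=(4.5081,-8.8755) (cross=-45.492)
ex = (C−B)/|BC| = (0.4946,-0.8691); ey = (0.8691,0.4946)
P = B + 0.95·ex + -0.66·ey = (0.4475,-3.0746)

0.45 -3.07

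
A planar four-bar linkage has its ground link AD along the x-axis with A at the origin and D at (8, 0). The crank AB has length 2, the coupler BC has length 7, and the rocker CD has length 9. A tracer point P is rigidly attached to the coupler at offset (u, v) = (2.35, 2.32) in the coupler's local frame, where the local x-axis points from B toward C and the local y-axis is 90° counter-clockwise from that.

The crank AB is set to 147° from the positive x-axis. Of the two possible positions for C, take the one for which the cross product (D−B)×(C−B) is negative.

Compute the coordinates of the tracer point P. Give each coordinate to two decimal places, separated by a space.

A=(0,0), D=(8.00,0)
B = A + 2.00·(cos147°, sin147°) = (-1.6773, 1.0893)
|BD| = 9.7385
circle(B,7.00) ∩ circle(D,9.00): a=3.2263, h=6.2122
  candidates: C₊=(2.2235,6.9016) cross=60.497; C₋=(0.8338,-5.4448) cross=-60.497
  mode - wants cross < 0 → take C=(0.8338,-5.4448) (cross=-60.497)
ex = (C−B)/|BC| = (0.3587,-0.9334); ey = (0.9334,0.3587)
P = B + 2.35·ex + 2.32·ey = (1.3313,-0.2720)

1.33 -0.27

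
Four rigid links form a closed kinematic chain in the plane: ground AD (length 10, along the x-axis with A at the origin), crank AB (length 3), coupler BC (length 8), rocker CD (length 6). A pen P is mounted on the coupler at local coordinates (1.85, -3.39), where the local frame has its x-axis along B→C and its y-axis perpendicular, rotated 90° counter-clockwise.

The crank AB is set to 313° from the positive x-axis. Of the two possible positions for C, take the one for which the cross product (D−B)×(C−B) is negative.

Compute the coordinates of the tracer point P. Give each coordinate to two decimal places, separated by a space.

A=(0,0), D=(10.00,0)
B = A + 3.00·(cos313°, sin313°) = (2.0460, -2.1941)
|BD| = 8.2511
circle(B,8.00) ∩ circle(D,6.00): a=5.8223, h=5.4864
  candidates: C₊=(6.1997,4.6431) cross=45.269; C₋=(9.1176,-5.9348) cross=-45.269
  mode - wants cross < 0 → take C=(9.1176,-5.9348) (cross=-45.269)
ex = (C−B)/|BC| = (0.8839,-0.4676); ey = (0.4676,0.8839)
P = B + 1.85·ex + -3.39·ey = (2.0962,-6.0557)

2.10 -6.06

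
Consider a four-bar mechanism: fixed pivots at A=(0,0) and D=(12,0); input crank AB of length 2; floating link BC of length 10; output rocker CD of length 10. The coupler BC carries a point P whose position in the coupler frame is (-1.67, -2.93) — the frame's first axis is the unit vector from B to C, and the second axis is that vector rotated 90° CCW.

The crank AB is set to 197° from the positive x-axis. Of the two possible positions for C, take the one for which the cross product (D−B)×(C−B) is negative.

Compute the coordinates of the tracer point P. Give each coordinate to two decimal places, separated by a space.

A=(0,0), D=(12.00,0)
B = A + 2.00·(cos197°, sin197°) = (-1.9126, -0.5847)
|BD| = 13.9249
circle(B,10.00) ∩ circle(D,10.00): a=6.9624, h=7.1780
  candidates: C₊=(4.7423,6.8793) cross=99.954; C₋=(5.3451,-7.4641) cross=-99.954
  mode - wants cross < 0 → take C=(5.3451,-7.4641) (cross=-99.954)
ex = (C−B)/|BC| = (0.7258,-0.6879); ey = (0.6879,0.7258)
P = B + -1.67·ex + -2.93·ey = (-5.1403,-1.5624)

-5.14 -1.56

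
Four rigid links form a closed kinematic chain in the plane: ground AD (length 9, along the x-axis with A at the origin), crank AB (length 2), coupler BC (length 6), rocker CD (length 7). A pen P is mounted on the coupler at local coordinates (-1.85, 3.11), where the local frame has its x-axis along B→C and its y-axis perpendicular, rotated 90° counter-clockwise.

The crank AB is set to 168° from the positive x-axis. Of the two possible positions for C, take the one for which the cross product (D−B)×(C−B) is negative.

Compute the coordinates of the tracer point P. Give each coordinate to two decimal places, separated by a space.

-1.52 4.01

A=(0,0), D=(9.00,0)
B = A + 2.00·(cos168°, sin168°) = (-1.9563, 0.4158)
|BD| = 10.9642
circle(B,6.00) ∩ circle(D,7.00): a=4.8893, h=3.4778
  candidates: C₊=(3.0613,3.7057) cross=38.131; C₋=(2.7975,-3.2449) cross=-38.131
  mode - wants cross < 0 → take C=(2.7975,-3.2449) (cross=-38.131)
ex = (C−B)/|BC| = (0.7923,-0.6101); ey = (0.6101,0.7923)
P = B + -1.85·ex + 3.11·ey = (-1.5246,4.0086)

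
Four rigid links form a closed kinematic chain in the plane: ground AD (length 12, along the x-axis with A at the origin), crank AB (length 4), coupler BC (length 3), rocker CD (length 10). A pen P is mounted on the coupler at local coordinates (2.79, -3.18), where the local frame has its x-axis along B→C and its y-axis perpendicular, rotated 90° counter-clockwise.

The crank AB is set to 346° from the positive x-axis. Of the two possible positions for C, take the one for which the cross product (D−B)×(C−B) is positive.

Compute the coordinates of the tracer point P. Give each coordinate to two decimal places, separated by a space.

4.79 3.16

A=(0,0), D=(12.00,0)
B = A + 4.00·(cos346°, sin346°) = (3.8812, -0.9677)
|BD| = 8.1763
circle(B,3.00) ∩ circle(D,10.00): a=-1.4767, h=2.6114
  candidates: C₊=(2.1058,1.4506) cross=21.351; C₋=(2.7239,-3.7355) cross=-21.351
  mode + wants cross > 0 → take C=(2.1058,1.4506) (cross=21.351)
ex = (C−B)/|BC| = (-0.5918,0.8061); ey = (-0.8061,-0.5918)
P = B + 2.79·ex + -3.18·ey = (4.7934,3.1632)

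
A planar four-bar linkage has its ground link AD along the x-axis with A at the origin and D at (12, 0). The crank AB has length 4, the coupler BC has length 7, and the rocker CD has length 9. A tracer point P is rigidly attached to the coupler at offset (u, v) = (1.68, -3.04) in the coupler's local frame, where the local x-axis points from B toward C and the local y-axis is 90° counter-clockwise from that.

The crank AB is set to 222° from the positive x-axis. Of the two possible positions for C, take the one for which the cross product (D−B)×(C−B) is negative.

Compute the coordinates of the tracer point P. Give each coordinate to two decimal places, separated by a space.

A=(0,0), D=(12.00,0)
B = A + 4.00·(cos222°, sin222°) = (-2.9726, -2.6765)
|BD| = 15.2099
circle(B,7.00) ∩ circle(D,9.00): a=6.5530, h=2.4613
  candidates: C₊=(3.0451,0.8995) cross=37.436; C₋=(3.9113,-3.9463) cross=-37.436
  mode - wants cross < 0 → take C=(3.9113,-3.9463) (cross=-37.436)
ex = (C−B)/|BC| = (0.9834,-0.1814); ey = (0.1814,0.9834)
P = B + 1.68·ex + -3.04·ey = (-1.8719,-5.9708)

-1.87 -5.97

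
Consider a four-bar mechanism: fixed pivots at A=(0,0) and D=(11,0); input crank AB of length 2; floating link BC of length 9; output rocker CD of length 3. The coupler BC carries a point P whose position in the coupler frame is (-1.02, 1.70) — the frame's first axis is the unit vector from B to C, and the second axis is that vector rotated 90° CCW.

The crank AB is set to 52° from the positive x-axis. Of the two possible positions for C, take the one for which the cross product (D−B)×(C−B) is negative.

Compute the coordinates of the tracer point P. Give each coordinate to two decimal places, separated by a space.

1.08 3.55

A=(0,0), D=(11.00,0)
B = A + 2.00·(cos52°, sin52°) = (1.2313, 1.5760)
|BD| = 9.8950
circle(B,9.00) ∩ circle(D,3.00): a=8.5857, h=2.6992
  candidates: C₊=(10.1373,2.8733) cross=26.709; C₋=(9.2775,-2.4562) cross=-26.709
  mode - wants cross < 0 → take C=(9.2775,-2.4562) (cross=-26.709)
ex = (C−B)/|BC| = (0.8940,-0.4480); ey = (0.4480,0.8940)
P = B + -1.02·ex + 1.70·ey = (1.0811,3.5528)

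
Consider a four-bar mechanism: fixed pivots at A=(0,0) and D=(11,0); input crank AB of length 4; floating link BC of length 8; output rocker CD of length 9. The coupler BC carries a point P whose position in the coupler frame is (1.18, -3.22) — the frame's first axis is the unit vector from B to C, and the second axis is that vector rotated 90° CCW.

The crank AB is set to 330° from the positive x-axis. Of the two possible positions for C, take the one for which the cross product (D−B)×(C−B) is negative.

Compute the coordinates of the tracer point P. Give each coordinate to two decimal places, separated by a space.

1.52 -4.83

A=(0,0), D=(11.00,0)
B = A + 4.00·(cos330°, sin330°) = (3.4641, -2.0000)
|BD| = 7.7968
circle(B,8.00) ∩ circle(D,9.00): a=2.8082, h=7.4909
  candidates: C₊=(4.2568,5.9606) cross=58.405; C₋=(8.0999,-8.5199) cross=-58.405
  mode - wants cross < 0 → take C=(8.0999,-8.5199) (cross=-58.405)
ex = (C−B)/|BC| = (0.5795,-0.8150); ey = (0.8150,0.5795)
P = B + 1.18·ex + -3.22·ey = (1.5236,-4.8276)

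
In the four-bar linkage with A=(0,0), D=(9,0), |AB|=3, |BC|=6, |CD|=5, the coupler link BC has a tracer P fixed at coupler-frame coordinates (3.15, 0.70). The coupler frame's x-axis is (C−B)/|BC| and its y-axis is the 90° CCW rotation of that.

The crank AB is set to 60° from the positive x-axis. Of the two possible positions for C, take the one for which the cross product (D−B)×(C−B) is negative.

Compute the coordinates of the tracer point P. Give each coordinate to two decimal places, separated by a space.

A=(0,0), D=(9.00,0)
B = A + 3.00·(cos60°, sin60°) = (1.5000, 2.5981)
|BD| = 7.9373
circle(B,6.00) ∩ circle(D,5.00): a=4.6616, h=3.7775
  candidates: C₊=(7.1413,4.6417) cross=29.983; C₋=(4.6683,-2.4972) cross=-29.983
  mode - wants cross < 0 → take C=(4.6683,-2.4972) (cross=-29.983)
ex = (C−B)/|BC| = (0.5280,-0.8492); ey = (0.8492,0.5280)
P = B + 3.15·ex + 0.70·ey = (3.7578,0.2927)

3.76 0.29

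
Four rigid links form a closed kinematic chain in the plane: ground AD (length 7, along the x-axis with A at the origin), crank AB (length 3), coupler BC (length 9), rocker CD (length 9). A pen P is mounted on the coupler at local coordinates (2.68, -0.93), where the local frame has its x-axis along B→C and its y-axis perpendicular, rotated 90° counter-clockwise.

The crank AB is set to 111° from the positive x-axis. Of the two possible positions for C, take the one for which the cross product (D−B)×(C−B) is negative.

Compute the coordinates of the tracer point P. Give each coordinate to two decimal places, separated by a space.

A=(0,0), D=(7.00,0)
B = A + 3.00·(cos111°, sin111°) = (-1.0751, 2.8007)
|BD| = 8.5470
circle(B,9.00) ∩ circle(D,9.00): a=4.2735, h=7.9207
  candidates: C₊=(5.5579,8.8837) cross=67.698; C₋=(0.3669,-6.0830) cross=-67.698
  mode - wants cross < 0 → take C=(0.3669,-6.0830) (cross=-67.698)
ex = (C−B)/|BC| = (0.1602,-0.9871); ey = (0.9871,0.1602)
P = B + 2.68·ex + -0.93·ey = (-1.5637,0.0064)

-1.56 0.01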